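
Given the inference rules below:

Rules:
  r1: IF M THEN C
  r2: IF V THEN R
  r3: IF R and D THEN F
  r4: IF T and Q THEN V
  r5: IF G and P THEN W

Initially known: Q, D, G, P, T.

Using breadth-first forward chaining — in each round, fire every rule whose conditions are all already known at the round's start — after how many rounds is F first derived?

Round 1: r4 [IF T and Q THEN V]; r5 [IF G and P THEN W]. New: V, W.
Round 2: r2 [IF V THEN R]. New: R.
Round 3: r3 [IF R and D THEN F]. New: F.
F first appears in round 3.

3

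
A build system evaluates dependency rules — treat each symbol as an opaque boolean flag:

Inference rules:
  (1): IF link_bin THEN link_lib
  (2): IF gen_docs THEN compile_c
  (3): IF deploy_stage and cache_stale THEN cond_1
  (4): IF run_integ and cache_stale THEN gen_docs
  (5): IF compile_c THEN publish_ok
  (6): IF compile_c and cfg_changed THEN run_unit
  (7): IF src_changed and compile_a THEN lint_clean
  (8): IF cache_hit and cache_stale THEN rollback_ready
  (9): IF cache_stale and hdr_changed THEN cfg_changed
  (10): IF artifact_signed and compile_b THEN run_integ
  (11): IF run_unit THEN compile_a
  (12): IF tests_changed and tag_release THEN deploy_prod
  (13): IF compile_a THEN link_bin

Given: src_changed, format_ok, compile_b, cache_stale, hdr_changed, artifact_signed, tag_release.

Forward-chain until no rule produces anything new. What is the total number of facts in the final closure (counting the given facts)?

Round 1: (9) [IF cache_stale and hdr_changed THEN cfg_changed]; (10) [IF artifact_signed and compile_b THEN run_integ]. New: cfg_changed, run_integ.
Round 2: (4) [IF run_integ and cache_stale THEN gen_docs]. New: gen_docs.
Round 3: (2) [IF gen_docs THEN compile_c]. New: compile_c.
Round 4: (5) [IF compile_c THEN publish_ok]; (6) [IF compile_c and cfg_changed THEN run_unit]. New: publish_ok, run_unit.
Round 5: (11) [IF run_unit THEN compile_a]. New: compile_a.
Round 6: (7) [IF src_changed and compile_a THEN lint_clean]; (13) [IF compile_a THEN link_bin]. New: lint_clean, link_bin.
Round 7: (1) [IF link_bin THEN link_lib]. New: link_lib.
Closure: {artifact_signed, cache_stale, cfg_changed, compile_a, compile_b, compile_c, format_ok, gen_docs, hdr_changed, link_bin, link_lib, lint_clean, publish_ok, run_integ, run_unit, src_changed, tag_release} — 17 facts.

17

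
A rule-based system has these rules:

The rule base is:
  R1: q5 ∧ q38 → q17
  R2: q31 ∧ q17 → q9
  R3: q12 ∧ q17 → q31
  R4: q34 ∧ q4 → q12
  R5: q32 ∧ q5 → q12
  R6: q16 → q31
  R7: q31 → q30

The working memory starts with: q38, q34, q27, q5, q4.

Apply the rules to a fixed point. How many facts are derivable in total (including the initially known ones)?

10

Round 1 — R1, R4, derive q17, q12.
Round 2 — R3, derive q31.
Round 3 — R2, R7, derive q9, q30.
Closure: {q12, q17, q27, q30, q31, q34, q38, q4, q5, q9} — 10 facts.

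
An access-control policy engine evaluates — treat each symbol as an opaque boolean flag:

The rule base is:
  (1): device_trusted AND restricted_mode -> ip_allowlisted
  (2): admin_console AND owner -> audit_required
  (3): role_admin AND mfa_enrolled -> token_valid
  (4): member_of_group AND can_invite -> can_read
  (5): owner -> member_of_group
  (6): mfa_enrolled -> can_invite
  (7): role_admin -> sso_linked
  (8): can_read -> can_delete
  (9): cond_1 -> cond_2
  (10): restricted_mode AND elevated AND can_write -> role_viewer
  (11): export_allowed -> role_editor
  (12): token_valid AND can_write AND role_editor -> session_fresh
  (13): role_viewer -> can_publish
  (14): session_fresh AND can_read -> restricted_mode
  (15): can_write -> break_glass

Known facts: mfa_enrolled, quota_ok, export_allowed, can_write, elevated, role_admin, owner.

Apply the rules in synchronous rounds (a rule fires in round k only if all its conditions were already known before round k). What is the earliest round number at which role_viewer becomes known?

4

Round 1 fires (3), (5), (6), (7), (11), (15), giving token_valid, member_of_group, can_invite, sso_linked, role_editor, break_glass.
Round 2 fires (4), (12), giving can_read, session_fresh.
Round 3 fires (8), (14), giving can_delete, restricted_mode.
Round 4 fires (10), giving role_viewer.
role_viewer first appears in round 4.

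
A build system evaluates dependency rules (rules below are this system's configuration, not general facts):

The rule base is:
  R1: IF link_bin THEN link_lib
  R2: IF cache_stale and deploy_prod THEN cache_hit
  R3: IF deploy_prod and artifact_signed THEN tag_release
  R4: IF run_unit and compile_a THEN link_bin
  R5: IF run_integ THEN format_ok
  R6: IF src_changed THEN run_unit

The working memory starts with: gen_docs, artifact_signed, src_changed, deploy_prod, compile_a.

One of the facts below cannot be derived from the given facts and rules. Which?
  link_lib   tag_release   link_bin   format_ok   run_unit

[1] R3 [IF deploy_prod and artifact_signed THEN tag_release]; R6 [IF src_changed THEN run_unit]. ⇒ new: tag_release, run_unit.
[2] R4 [IF run_unit and compile_a THEN link_bin]. ⇒ new: link_bin.
[3] R1 [IF link_bin THEN link_lib]. ⇒ new: link_lib.
Derived: run_unit (round 1), link_lib (round 3), link_bin (round 2), tag_release (round 1). format_ok never appears in any round.

format_ok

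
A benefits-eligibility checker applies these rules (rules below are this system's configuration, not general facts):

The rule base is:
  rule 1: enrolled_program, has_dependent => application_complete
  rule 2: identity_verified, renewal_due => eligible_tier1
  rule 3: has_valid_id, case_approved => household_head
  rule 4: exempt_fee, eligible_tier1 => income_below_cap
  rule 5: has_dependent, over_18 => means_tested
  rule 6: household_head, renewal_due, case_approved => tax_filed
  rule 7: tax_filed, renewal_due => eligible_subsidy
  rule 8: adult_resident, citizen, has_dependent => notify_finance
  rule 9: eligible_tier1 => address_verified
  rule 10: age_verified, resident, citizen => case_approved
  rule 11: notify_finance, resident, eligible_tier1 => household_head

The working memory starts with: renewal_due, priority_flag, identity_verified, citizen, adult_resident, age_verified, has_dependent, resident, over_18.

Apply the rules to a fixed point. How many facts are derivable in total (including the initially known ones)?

Round 1: rule 2 [identity_verified, renewal_due => eligible_tier1]; rule 5 [has_dependent, over_18 => means_tested]; rule 8 [adult_resident, citizen, has_dependent => notify_finance]; rule 10 [age_verified, resident, citizen => case_approved]. Adds eligible_tier1, means_tested, notify_finance, case_approved.
Round 2: rule 9 [eligible_tier1 => address_verified]; rule 11 [notify_finance, resident, eligible_tier1 => household_head]. Adds address_verified, household_head.
Round 3: rule 6 [household_head, renewal_due, case_approved => tax_filed]. Adds tax_filed.
Round 4: rule 7 [tax_filed, renewal_due => eligible_subsidy]. Adds eligible_subsidy.
Closure: {address_verified, adult_resident, age_verified, case_approved, citizen, eligible_subsidy, eligible_tier1, has_dependent, household_head, identity_verified, means_tested, notify_finance, over_18, priority_flag, renewal_due, resident, tax_filed} — 17 facts.

17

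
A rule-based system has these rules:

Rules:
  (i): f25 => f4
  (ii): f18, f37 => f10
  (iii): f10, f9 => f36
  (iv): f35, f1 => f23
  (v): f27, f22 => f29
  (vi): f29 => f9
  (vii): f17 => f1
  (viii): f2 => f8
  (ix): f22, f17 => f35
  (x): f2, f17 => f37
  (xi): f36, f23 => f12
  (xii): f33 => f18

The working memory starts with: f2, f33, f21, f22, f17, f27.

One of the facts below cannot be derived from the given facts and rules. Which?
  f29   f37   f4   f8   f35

f4

[1] (v) [f27, f22 => f29]; (vii) [f17 => f1]; (viii) [f2 => f8]; (ix) [f22, f17 => f35]; (x) [f2, f17 => f37]; (xii) [f33 => f18]. ⇒ new: f29, f1, f8, f35, f37, f18.
[2] (ii) [f18, f37 => f10]; (iv) [f35, f1 => f23]; (vi) [f29 => f9]. ⇒ new: f10, f23, f9.
[3] (iii) [f10, f9 => f36]. ⇒ new: f36.
[4] (xi) [f36, f23 => f12]. ⇒ new: f12.
Derived: f8 (round 1), f29 (round 1), f35 (round 1), f37 (round 1). f4 never appears in any round.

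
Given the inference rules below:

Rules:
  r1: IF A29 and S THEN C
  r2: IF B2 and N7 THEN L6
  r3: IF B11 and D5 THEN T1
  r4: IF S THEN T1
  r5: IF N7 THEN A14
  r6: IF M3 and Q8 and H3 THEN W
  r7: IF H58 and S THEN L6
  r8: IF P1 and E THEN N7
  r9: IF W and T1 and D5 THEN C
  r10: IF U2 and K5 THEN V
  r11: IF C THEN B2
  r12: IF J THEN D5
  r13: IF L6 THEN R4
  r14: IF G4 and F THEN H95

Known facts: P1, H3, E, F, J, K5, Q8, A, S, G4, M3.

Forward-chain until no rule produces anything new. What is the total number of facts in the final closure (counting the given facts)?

21

[1] r4 [IF S THEN T1]; r6 [IF M3 and Q8 and H3 THEN W]; r8 [IF P1 and E THEN N7]; r12 [IF J THEN D5]; r14 [IF G4 and F THEN H95]. ⇒ new: T1, W, N7, D5, H95.
[2] r5 [IF N7 THEN A14]; r9 [IF W and T1 and D5 THEN C]. ⇒ new: A14, C.
[3] r11 [IF C THEN B2]. ⇒ new: B2.
[4] r2 [IF B2 and N7 THEN L6]. ⇒ new: L6.
[5] r13 [IF L6 THEN R4]. ⇒ new: R4.
Closure: {A, A14, B2, C, D5, E, F, G4, H3, H95, J, K5, L6, M3, N7, P1, Q8, R4, S, T1, W} — 21 facts.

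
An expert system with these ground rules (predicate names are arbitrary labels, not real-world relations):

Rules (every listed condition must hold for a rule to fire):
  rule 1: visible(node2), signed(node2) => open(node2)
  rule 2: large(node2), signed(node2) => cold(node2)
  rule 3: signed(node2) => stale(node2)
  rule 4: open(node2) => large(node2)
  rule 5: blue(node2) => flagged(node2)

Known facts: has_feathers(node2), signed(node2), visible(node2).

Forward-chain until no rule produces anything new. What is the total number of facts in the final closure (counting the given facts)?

[1] rule 1 [visible(node2), signed(node2) => open(node2)]; rule 3 [signed(node2) => stale(node2)]. ⇒ new: open(node2), stale(node2).
[2] rule 4 [open(node2) => large(node2)]. ⇒ new: large(node2).
[3] rule 2 [large(node2), signed(node2) => cold(node2)]. ⇒ new: cold(node2).
Closure: {cold(node2), has_feathers(node2), large(node2), open(node2), signed(node2), stale(node2), visible(node2)} — 7 facts.

7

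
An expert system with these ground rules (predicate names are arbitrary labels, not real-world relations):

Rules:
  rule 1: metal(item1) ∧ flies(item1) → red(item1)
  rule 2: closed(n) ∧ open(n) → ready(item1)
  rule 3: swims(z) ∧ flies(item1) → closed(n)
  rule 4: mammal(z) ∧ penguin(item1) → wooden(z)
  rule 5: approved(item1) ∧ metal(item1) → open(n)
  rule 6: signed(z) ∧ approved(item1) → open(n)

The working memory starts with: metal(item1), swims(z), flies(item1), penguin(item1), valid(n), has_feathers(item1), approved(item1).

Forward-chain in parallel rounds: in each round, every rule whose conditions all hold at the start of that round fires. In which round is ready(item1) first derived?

Round 1 — rule 1, rule 3, rule 5, derive red(item1), closed(n), open(n).
Round 2 — rule 2, derive ready(item1).
ready(item1) first appears in round 2.

2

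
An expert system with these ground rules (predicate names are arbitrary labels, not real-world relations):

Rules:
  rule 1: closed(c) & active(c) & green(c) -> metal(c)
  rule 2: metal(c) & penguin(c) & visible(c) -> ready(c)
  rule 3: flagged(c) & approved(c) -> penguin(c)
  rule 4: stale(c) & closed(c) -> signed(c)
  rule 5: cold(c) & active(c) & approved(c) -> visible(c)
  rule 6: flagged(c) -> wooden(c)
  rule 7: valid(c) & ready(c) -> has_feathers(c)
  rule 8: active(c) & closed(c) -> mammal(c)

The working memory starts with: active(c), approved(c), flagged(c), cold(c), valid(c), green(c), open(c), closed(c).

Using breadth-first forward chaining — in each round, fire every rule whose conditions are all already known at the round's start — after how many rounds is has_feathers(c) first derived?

3

Round 1: rule 1 [closed(c) & active(c) & green(c) -> metal(c)]; rule 3 [flagged(c) & approved(c) -> penguin(c)]; rule 5 [cold(c) & active(c) & approved(c) -> visible(c)]; rule 6 [flagged(c) -> wooden(c)]; rule 8 [active(c) & closed(c) -> mammal(c)]. Adds metal(c), penguin(c), visible(c), wooden(c), mammal(c).
Round 2: rule 2 [metal(c) & penguin(c) & visible(c) -> ready(c)]. Adds ready(c).
Round 3: rule 7 [valid(c) & ready(c) -> has_feathers(c)]. Adds has_feathers(c).
has_feathers(c) first appears in round 3.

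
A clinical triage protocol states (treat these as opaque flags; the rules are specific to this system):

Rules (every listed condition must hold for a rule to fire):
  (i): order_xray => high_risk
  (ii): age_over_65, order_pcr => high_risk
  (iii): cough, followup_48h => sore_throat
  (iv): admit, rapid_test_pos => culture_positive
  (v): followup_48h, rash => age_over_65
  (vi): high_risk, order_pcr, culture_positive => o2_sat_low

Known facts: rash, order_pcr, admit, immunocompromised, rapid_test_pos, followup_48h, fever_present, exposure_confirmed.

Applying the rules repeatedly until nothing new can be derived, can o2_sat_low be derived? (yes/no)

Round 1 — (iv), (v), derive culture_positive, age_over_65.
Round 2 — (ii), derive high_risk.
Round 3 — (vi), derive o2_sat_low.
o2_sat_low appears in round 3, so it is derivable.

yes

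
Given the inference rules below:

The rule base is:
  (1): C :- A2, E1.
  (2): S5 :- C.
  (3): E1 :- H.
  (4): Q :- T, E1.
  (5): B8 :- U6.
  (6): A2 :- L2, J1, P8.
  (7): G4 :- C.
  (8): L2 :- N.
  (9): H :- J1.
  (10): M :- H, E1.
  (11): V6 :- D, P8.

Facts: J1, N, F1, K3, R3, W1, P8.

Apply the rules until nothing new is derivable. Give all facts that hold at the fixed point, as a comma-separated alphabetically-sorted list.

A2, C, E1, F1, G4, H, J1, K3, L2, M, N, P8, R3, S5, W1

Round 1 fires (8), (9), giving L2, H.
Round 2 fires (3), (6), giving E1, A2.
Round 3 fires (1), (10), giving C, M.
Round 4 fires (2), (7), giving S5, G4.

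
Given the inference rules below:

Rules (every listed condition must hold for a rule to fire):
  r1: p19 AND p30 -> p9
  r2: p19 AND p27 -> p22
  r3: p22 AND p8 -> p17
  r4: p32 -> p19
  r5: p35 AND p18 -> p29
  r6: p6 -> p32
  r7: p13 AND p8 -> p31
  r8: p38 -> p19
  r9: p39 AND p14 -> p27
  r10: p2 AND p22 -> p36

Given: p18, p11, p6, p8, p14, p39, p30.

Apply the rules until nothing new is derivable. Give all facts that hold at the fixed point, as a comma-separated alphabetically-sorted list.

p11, p14, p17, p18, p19, p22, p27, p30, p32, p39, p6, p8, p9

Round 1 — r6, r9, derive p32, p27.
Round 2 — r4, derive p19.
Round 3 — r1, r2, derive p9, p22.
Round 4 — r3, derive p17.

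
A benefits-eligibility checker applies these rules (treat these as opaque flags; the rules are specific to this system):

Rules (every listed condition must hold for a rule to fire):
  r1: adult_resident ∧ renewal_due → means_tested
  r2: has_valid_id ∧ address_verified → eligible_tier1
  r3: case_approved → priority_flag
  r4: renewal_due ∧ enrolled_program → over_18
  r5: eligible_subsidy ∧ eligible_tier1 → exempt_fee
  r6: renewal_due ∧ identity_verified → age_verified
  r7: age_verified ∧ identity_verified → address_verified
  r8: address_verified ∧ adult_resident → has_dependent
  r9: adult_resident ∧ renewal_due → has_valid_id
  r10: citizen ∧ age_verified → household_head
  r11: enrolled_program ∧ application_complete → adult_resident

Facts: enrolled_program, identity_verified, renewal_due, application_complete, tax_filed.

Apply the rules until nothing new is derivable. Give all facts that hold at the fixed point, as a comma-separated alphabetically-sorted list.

address_verified, adult_resident, age_verified, application_complete, eligible_tier1, enrolled_program, has_dependent, has_valid_id, identity_verified, means_tested, over_18, renewal_due, tax_filed

Round 1 fires r4, r6, r11, giving over_18, age_verified, adult_resident.
Round 2 fires r1, r7, r9, giving means_tested, address_verified, has_valid_id.
Round 3 fires r2, r8, giving eligible_tier1, has_dependent.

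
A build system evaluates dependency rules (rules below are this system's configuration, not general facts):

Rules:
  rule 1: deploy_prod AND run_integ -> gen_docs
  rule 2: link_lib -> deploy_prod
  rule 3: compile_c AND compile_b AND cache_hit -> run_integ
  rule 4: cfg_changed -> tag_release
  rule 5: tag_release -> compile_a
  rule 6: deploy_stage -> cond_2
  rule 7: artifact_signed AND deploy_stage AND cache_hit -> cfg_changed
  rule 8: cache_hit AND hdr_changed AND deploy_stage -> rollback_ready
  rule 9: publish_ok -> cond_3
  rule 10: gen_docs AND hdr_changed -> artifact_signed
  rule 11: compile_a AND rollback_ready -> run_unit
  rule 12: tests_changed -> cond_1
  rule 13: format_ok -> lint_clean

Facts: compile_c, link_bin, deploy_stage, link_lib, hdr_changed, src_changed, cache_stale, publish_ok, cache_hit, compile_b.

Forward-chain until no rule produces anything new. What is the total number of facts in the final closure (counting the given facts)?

21

Round 1: rule 2 [link_lib -> deploy_prod]; rule 3 [compile_c AND compile_b AND cache_hit -> run_integ]; rule 6 [deploy_stage -> cond_2]; rule 8 [cache_hit AND hdr_changed AND deploy_stage -> rollback_ready]; rule 9 [publish_ok -> cond_3]. Adds deploy_prod, run_integ, cond_2, rollback_ready, cond_3.
Round 2: rule 1 [deploy_prod AND run_integ -> gen_docs]. Adds gen_docs.
Round 3: rule 10 [gen_docs AND hdr_changed -> artifact_signed]. Adds artifact_signed.
Round 4: rule 7 [artifact_signed AND deploy_stage AND cache_hit -> cfg_changed]. Adds cfg_changed.
Round 5: rule 4 [cfg_changed -> tag_release]. Adds tag_release.
Round 6: rule 5 [tag_release -> compile_a]. Adds compile_a.
Round 7: rule 11 [compile_a AND rollback_ready -> run_unit]. Adds run_unit.
Closure: {artifact_signed, cache_hit, cache_stale, cfg_changed, compile_a, compile_b, compile_c, cond_2, cond_3, deploy_prod, deploy_stage, gen_docs, hdr_changed, link_bin, link_lib, publish_ok, rollback_ready, run_integ, run_unit, src_changed, tag_release} — 21 facts.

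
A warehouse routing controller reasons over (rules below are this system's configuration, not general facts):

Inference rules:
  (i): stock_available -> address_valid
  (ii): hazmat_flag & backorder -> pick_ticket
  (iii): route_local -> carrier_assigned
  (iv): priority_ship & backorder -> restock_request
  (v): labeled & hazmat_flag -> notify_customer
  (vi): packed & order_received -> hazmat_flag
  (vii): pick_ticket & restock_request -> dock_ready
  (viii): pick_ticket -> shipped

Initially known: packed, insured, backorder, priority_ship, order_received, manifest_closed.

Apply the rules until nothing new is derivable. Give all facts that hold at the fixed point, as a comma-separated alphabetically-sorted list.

Round 1: (iv) [priority_ship & backorder -> restock_request]; (vi) [packed & order_received -> hazmat_flag]. Adds restock_request, hazmat_flag.
Round 2: (ii) [hazmat_flag & backorder -> pick_ticket]. Adds pick_ticket.
Round 3: (vii) [pick_ticket & restock_request -> dock_ready]; (viii) [pick_ticket -> shipped]. Adds dock_ready, shipped.

backorder, dock_ready, hazmat_flag, insured, manifest_closed, order_received, packed, pick_ticket, priority_ship, restock_request, shipped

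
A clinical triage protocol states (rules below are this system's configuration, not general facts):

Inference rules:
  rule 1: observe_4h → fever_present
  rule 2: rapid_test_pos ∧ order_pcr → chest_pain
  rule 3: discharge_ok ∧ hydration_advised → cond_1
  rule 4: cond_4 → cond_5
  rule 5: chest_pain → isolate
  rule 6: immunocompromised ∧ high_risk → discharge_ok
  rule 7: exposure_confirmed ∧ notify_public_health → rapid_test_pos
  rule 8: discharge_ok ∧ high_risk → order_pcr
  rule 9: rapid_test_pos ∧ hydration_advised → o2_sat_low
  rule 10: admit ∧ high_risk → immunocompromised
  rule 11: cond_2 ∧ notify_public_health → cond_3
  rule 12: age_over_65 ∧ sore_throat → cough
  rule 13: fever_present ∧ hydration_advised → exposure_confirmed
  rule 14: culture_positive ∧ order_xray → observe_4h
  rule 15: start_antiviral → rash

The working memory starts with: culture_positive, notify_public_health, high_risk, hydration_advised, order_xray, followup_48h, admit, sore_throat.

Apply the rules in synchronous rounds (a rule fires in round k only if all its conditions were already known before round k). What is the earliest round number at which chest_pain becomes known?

Round 1: rule 10 [admit ∧ high_risk → immunocompromised]; rule 14 [culture_positive ∧ order_xray → observe_4h]. Adds immunocompromised, observe_4h.
Round 2: rule 1 [observe_4h → fever_present]; rule 6 [immunocompromised ∧ high_risk → discharge_ok]. Adds fever_present, discharge_ok.
Round 3: rule 3 [discharge_ok ∧ hydration_advised → cond_1]; rule 8 [discharge_ok ∧ high_risk → order_pcr]; rule 13 [fever_present ∧ hydration_advised → exposure_confirmed]. Adds cond_1, order_pcr, exposure_confirmed.
Round 4: rule 7 [exposure_confirmed ∧ notify_public_health → rapid_test_pos]. Adds rapid_test_pos.
Round 5: rule 2 [rapid_test_pos ∧ order_pcr → chest_pain]; rule 9 [rapid_test_pos ∧ hydration_advised → o2_sat_low]. Adds chest_pain, o2_sat_low.
chest_pain first appears in round 5.

5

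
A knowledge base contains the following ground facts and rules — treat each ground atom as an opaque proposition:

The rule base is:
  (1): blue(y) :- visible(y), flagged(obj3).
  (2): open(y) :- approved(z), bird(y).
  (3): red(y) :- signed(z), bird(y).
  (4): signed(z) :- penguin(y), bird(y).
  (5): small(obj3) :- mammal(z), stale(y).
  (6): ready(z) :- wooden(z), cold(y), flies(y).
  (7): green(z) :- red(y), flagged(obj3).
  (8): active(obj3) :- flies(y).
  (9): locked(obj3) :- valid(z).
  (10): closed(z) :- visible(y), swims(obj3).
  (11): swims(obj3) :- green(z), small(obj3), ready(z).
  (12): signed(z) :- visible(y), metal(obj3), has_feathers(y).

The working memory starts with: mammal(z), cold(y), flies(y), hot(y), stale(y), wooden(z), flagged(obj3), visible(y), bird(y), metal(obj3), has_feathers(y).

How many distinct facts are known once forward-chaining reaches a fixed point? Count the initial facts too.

20

Round 1 fires (1), (5), (6), (8), (12), giving blue(y), small(obj3), ready(z), active(obj3), signed(z).
Round 2 fires (3), giving red(y).
Round 3 fires (7), giving green(z).
Round 4 fires (11), giving swims(obj3).
Round 5 fires (10), giving closed(z).
Closure: {active(obj3), bird(y), blue(y), closed(z), cold(y), flagged(obj3), flies(y), green(z), has_feathers(y), hot(y), mammal(z), metal(obj3), ready(z), red(y), signed(z), small(obj3), stale(y), swims(obj3), visible(y), wooden(z)} — 20 facts.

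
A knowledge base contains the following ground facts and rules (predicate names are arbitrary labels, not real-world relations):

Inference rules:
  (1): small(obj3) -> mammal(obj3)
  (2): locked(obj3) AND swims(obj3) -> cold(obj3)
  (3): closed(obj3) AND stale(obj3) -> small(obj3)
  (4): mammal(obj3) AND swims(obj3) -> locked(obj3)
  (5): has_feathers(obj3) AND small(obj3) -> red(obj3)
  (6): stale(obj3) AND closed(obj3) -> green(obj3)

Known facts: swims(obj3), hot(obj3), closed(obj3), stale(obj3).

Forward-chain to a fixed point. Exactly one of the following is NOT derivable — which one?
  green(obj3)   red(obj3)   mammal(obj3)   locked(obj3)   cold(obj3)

red(obj3)

Round 1: (3) [closed(obj3) AND stale(obj3) -> small(obj3)]; (6) [stale(obj3) AND closed(obj3) -> green(obj3)]. Adds small(obj3), green(obj3).
Round 2: (1) [small(obj3) -> mammal(obj3)]. Adds mammal(obj3).
Round 3: (4) [mammal(obj3) AND swims(obj3) -> locked(obj3)]. Adds locked(obj3).
Round 4: (2) [locked(obj3) AND swims(obj3) -> cold(obj3)]. Adds cold(obj3).
Derived: mammal(obj3) (round 2), cold(obj3) (round 4), green(obj3) (round 1), locked(obj3) (round 3). red(obj3) never appears in any round.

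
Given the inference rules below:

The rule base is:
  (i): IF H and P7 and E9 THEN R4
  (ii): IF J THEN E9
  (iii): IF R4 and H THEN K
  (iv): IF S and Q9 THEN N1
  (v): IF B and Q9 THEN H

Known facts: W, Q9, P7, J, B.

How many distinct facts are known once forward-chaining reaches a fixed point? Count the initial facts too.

9

Round 1 — (ii), (v), derive E9, H.
Round 2 — (i), derive R4.
Round 3 — (iii), derive K.
Closure: {B, E9, H, J, K, P7, Q9, R4, W} — 9 facts.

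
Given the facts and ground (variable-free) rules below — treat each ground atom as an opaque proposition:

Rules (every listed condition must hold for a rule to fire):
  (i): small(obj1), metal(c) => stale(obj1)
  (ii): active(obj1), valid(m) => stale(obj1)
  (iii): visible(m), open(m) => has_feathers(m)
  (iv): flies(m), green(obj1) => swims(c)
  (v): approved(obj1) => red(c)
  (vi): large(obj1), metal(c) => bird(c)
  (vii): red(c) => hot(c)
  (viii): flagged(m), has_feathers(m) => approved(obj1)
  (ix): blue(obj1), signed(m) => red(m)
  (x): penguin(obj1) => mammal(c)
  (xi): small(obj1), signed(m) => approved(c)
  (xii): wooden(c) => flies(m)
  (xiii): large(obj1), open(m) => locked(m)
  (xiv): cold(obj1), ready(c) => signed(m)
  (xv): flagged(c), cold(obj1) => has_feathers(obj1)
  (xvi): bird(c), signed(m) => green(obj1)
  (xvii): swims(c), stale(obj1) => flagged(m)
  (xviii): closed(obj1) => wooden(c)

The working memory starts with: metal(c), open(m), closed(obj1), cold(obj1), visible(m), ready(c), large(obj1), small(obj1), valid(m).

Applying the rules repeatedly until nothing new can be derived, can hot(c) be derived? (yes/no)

Round 1: (i) [small(obj1), metal(c) => stale(obj1)]; (iii) [visible(m), open(m) => has_feathers(m)]; (vi) [large(obj1), metal(c) => bird(c)]; (xiii) [large(obj1), open(m) => locked(m)]; (xiv) [cold(obj1), ready(c) => signed(m)]; (xviii) [closed(obj1) => wooden(c)]. New: stale(obj1), has_feathers(m), bird(c), locked(m), signed(m), wooden(c).
Round 2: (xi) [small(obj1), signed(m) => approved(c)]; (xii) [wooden(c) => flies(m)]; (xvi) [bird(c), signed(m) => green(obj1)]. New: approved(c), flies(m), green(obj1).
Round 3: (iv) [flies(m), green(obj1) => swims(c)]. New: swims(c).
Round 4: (xvii) [swims(c), stale(obj1) => flagged(m)]. New: flagged(m).
Round 5: (viii) [flagged(m), has_feathers(m) => approved(obj1)]. New: approved(obj1).
Round 6: (v) [approved(obj1) => red(c)]. New: red(c).
Round 7: (vii) [red(c) => hot(c)]. New: hot(c).
hot(c) appears in round 7, so it is derivable.

yes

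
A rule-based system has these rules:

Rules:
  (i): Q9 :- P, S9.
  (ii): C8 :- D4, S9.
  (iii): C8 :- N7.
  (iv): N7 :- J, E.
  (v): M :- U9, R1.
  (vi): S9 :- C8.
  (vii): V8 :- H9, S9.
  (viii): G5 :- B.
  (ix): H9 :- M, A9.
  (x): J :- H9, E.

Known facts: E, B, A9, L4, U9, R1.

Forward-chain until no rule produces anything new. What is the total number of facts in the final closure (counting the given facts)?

14

Round 1 — (v), (viii), derive M, G5.
Round 2 — (ix), derive H9.
Round 3 — (x), derive J.
Round 4 — (iv), derive N7.
Round 5 — (iii), derive C8.
Round 6 — (vi), derive S9.
Round 7 — (vii), derive V8.
Closure: {A9, B, C8, E, G5, H9, J, L4, M, N7, R1, S9, U9, V8} — 14 facts.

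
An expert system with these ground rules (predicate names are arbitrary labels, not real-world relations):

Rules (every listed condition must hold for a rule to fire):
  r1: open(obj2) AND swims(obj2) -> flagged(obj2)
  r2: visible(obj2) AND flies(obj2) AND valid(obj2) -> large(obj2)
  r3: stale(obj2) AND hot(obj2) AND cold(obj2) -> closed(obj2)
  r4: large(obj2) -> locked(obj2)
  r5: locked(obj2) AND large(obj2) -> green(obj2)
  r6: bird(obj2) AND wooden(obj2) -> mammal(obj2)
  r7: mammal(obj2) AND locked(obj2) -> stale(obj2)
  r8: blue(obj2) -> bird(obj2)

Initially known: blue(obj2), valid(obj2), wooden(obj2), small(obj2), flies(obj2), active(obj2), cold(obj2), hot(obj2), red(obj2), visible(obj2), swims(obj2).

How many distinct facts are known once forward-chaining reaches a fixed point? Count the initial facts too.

18

[1] r2 [visible(obj2) AND flies(obj2) AND valid(obj2) -> large(obj2)]; r8 [blue(obj2) -> bird(obj2)]. ⇒ new: large(obj2), bird(obj2).
[2] r4 [large(obj2) -> locked(obj2)]; r6 [bird(obj2) AND wooden(obj2) -> mammal(obj2)]. ⇒ new: locked(obj2), mammal(obj2).
[3] r5 [locked(obj2) AND large(obj2) -> green(obj2)]; r7 [mammal(obj2) AND locked(obj2) -> stale(obj2)]. ⇒ new: green(obj2), stale(obj2).
[4] r3 [stale(obj2) AND hot(obj2) AND cold(obj2) -> closed(obj2)]. ⇒ new: closed(obj2).
Closure: {active(obj2), bird(obj2), blue(obj2), closed(obj2), cold(obj2), flies(obj2), green(obj2), hot(obj2), large(obj2), locked(obj2), mammal(obj2), red(obj2), small(obj2), stale(obj2), swims(obj2), valid(obj2), visible(obj2), wooden(obj2)} — 18 facts.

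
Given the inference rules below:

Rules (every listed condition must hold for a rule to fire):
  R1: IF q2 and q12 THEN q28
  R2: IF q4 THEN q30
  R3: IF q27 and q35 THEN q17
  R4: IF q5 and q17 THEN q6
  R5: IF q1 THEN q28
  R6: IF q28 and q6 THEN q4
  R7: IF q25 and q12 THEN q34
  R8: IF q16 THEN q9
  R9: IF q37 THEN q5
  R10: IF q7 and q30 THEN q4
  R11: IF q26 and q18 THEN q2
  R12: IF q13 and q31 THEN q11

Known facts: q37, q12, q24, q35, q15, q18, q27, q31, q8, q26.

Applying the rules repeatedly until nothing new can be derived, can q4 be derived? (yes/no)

Round 1 fires R3, R9, R11, giving q17, q5, q2.
Round 2 fires R1, R4, giving q28, q6.
Round 3 fires R6, giving q4.
Round 4 fires R2, giving q30.
q4 appears in round 3, so it is derivable.

yes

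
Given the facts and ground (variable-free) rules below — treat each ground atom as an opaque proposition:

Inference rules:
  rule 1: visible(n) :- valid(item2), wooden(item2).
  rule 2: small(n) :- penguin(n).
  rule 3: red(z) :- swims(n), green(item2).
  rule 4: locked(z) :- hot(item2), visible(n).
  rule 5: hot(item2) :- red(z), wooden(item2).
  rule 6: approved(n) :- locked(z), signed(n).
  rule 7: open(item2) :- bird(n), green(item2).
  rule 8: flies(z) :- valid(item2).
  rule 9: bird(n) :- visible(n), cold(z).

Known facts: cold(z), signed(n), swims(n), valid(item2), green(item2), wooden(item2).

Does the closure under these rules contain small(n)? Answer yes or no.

Round 1 fires rule 1, rule 3, rule 8, giving visible(n), red(z), flies(z).
Round 2 fires rule 5, rule 9, giving hot(item2), bird(n).
Round 3 fires rule 4, rule 7, giving locked(z), open(item2).
Round 4 fires rule 6, giving approved(n).
Fixed point reached. small(n) is concluded only by rule 2; rule 2 needs penguin(n) (never derived).

no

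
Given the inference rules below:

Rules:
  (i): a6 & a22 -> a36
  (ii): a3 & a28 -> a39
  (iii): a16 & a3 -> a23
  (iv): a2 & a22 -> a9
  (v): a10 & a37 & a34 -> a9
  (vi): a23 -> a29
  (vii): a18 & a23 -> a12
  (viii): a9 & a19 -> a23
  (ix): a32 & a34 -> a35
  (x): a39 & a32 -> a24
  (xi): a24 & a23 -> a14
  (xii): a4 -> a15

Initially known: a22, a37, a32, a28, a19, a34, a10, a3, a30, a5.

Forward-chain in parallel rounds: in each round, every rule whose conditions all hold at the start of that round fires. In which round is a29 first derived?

3

Round 1: (ii) [a3 & a28 -> a39]; (v) [a10 & a37 & a34 -> a9]; (ix) [a32 & a34 -> a35]. Adds a39, a9, a35.
Round 2: (viii) [a9 & a19 -> a23]; (x) [a39 & a32 -> a24]. Adds a23, a24.
Round 3: (vi) [a23 -> a29]; (xi) [a24 & a23 -> a14]. Adds a29, a14.
a29 first appears in round 3.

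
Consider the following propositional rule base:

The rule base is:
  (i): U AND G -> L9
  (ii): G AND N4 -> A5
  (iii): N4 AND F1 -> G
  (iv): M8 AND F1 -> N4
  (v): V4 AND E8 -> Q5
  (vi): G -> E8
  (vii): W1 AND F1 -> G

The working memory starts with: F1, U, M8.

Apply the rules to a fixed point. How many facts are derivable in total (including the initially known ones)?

Round 1: (iv) [M8 AND F1 -> N4]. Adds N4.
Round 2: (iii) [N4 AND F1 -> G]. Adds G.
Round 3: (i) [U AND G -> L9]; (ii) [G AND N4 -> A5]; (vi) [G -> E8]. Adds L9, A5, E8.
Closure: {A5, E8, F1, G, L9, M8, N4, U} — 8 facts.

8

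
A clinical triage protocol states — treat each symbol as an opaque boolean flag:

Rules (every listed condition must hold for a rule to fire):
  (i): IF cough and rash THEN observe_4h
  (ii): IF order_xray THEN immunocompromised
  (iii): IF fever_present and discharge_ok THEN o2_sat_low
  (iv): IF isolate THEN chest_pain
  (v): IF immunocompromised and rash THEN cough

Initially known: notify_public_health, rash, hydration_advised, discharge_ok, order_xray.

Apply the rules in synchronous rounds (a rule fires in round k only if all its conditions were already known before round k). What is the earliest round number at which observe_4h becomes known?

Round 1 fires (ii), giving immunocompromised.
Round 2 fires (v), giving cough.
Round 3 fires (i), giving observe_4h.
observe_4h first appears in round 3.

3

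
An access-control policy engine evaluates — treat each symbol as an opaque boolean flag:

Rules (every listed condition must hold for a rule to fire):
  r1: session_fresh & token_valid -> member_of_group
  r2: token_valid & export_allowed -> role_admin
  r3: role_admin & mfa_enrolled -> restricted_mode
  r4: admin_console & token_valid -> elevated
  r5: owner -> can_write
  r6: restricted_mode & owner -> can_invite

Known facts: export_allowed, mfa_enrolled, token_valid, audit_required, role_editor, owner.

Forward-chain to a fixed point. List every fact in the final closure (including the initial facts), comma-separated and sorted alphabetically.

audit_required, can_invite, can_write, export_allowed, mfa_enrolled, owner, restricted_mode, role_admin, role_editor, token_valid

Round 1: r2 [token_valid & export_allowed -> role_admin]; r5 [owner -> can_write]. Adds role_admin, can_write.
Round 2: r3 [role_admin & mfa_enrolled -> restricted_mode]. Adds restricted_mode.
Round 3: r6 [restricted_mode & owner -> can_invite]. Adds can_invite.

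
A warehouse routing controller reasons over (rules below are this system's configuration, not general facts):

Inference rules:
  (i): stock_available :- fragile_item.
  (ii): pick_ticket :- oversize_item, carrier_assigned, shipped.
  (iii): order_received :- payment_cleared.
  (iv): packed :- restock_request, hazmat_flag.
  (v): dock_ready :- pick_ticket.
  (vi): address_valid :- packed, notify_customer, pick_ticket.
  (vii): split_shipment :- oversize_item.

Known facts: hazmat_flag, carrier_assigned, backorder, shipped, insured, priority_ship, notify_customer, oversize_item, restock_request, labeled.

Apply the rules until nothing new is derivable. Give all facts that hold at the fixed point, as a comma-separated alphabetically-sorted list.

address_valid, backorder, carrier_assigned, dock_ready, hazmat_flag, insured, labeled, notify_customer, oversize_item, packed, pick_ticket, priority_ship, restock_request, shipped, split_shipment

Round 1 fires (ii), (iv), (vii), giving pick_ticket, packed, split_shipment.
Round 2 fires (v), (vi), giving dock_ready, address_valid.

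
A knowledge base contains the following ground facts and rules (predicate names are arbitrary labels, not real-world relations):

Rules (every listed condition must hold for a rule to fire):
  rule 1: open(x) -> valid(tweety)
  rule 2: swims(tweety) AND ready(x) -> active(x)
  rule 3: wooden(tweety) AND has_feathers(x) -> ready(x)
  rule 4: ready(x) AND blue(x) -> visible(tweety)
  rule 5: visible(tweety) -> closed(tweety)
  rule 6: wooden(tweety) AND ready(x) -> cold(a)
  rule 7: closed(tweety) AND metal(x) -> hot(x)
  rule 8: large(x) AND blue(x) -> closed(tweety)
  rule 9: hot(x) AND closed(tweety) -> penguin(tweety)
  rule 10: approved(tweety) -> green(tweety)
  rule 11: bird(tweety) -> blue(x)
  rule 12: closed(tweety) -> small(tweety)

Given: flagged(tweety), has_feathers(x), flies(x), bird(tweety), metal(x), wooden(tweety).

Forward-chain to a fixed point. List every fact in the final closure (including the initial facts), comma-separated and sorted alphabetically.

bird(tweety), blue(x), closed(tweety), cold(a), flagged(tweety), flies(x), has_feathers(x), hot(x), metal(x), penguin(tweety), ready(x), small(tweety), visible(tweety), wooden(tweety)

[1] rule 3 [wooden(tweety) AND has_feathers(x) -> ready(x)]; rule 11 [bird(tweety) -> blue(x)]. ⇒ new: ready(x), blue(x).
[2] rule 4 [ready(x) AND blue(x) -> visible(tweety)]; rule 6 [wooden(tweety) AND ready(x) -> cold(a)]. ⇒ new: visible(tweety), cold(a).
[3] rule 5 [visible(tweety) -> closed(tweety)]. ⇒ new: closed(tweety).
[4] rule 7 [closed(tweety) AND metal(x) -> hot(x)]; rule 12 [closed(tweety) -> small(tweety)]. ⇒ new: hot(x), small(tweety).
[5] rule 9 [hot(x) AND closed(tweety) -> penguin(tweety)]. ⇒ new: penguin(tweety).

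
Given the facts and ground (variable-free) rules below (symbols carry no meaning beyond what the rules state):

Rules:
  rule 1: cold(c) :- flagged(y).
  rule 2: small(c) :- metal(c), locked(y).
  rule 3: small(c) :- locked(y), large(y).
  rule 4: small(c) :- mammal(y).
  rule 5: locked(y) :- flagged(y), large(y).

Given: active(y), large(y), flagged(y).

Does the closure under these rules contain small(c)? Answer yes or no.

Round 1 — rule 1, rule 5, derive cold(c), locked(y).
Round 2 — rule 3, derive small(c).
small(c) appears in round 2, so it is derivable.

yes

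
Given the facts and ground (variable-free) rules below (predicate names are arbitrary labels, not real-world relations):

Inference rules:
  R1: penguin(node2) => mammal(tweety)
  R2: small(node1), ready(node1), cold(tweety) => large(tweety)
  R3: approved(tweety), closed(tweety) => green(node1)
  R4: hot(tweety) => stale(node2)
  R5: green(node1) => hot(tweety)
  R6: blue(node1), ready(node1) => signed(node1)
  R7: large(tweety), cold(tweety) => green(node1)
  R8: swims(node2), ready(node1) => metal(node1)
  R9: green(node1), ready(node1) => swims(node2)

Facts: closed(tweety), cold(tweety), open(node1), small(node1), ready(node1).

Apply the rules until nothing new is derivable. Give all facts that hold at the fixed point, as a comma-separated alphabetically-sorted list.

[1] R2 [small(node1), ready(node1), cold(tweety) => large(tweety)]. ⇒ new: large(tweety).
[2] R7 [large(tweety), cold(tweety) => green(node1)]. ⇒ new: green(node1).
[3] R5 [green(node1) => hot(tweety)]; R9 [green(node1), ready(node1) => swims(node2)]. ⇒ new: hot(tweety), swims(node2).
[4] R4 [hot(tweety) => stale(node2)]; R8 [swims(node2), ready(node1) => metal(node1)]. ⇒ new: stale(node2), metal(node1).

closed(tweety), cold(tweety), green(node1), hot(tweety), large(tweety), metal(node1), open(node1), ready(node1), small(node1), stale(node2), swims(node2)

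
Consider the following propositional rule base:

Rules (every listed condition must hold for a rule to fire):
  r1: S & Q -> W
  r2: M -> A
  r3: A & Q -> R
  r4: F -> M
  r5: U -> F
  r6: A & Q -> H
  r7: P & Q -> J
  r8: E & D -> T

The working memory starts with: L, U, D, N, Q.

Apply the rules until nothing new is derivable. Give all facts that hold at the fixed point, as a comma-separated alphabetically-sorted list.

A, D, F, H, L, M, N, Q, R, U

Round 1: r5 [U -> F]. Adds F.
Round 2: r4 [F -> M]. Adds M.
Round 3: r2 [M -> A]. Adds A.
Round 4: r3 [A & Q -> R]; r6 [A & Q -> H]. Adds R, H.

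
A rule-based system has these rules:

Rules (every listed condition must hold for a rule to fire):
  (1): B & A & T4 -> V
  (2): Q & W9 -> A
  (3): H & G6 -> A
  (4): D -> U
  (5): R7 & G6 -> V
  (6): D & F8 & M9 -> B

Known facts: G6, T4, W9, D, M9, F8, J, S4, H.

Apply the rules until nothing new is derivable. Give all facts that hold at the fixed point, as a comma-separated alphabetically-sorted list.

Round 1 fires (3), (4), (6), giving A, U, B.
Round 2 fires (1), giving V.

A, B, D, F8, G6, H, J, M9, S4, T4, U, V, W9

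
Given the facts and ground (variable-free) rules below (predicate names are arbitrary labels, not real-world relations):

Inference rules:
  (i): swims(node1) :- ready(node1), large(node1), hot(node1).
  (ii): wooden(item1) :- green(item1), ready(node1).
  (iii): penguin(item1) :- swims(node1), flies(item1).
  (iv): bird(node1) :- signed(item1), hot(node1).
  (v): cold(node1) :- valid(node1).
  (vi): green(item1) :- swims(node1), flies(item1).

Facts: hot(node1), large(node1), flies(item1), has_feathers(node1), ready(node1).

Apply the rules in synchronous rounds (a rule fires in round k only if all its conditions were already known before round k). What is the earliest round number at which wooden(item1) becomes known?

3

Round 1: (i) [swims(node1) :- ready(node1), large(node1), hot(node1).]. New: swims(node1).
Round 2: (iii) [penguin(item1) :- swims(node1), flies(item1).]; (vi) [green(item1) :- swims(node1), flies(item1).]. New: penguin(item1), green(item1).
Round 3: (ii) [wooden(item1) :- green(item1), ready(node1).]. New: wooden(item1).
wooden(item1) first appears in round 3.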